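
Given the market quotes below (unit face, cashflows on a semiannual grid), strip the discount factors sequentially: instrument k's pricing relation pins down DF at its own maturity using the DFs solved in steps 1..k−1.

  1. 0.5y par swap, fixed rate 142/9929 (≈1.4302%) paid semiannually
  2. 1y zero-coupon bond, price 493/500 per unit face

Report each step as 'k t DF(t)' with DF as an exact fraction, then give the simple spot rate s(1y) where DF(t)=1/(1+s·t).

1 1/2 9929/10000
2 1 493/500
s(1y) = (1/(493/500) − 1)/(1) = 7/493 ≈ 1.4199%

step 1 [0.5y] swap r/2=71/9929: DF=(1 − 71/9929·(0))/(1+71/9929) = 9929/10000 ≈ 0.992900
step 2 [1y] zero: DF = P = 493/500 ≈ 0.986000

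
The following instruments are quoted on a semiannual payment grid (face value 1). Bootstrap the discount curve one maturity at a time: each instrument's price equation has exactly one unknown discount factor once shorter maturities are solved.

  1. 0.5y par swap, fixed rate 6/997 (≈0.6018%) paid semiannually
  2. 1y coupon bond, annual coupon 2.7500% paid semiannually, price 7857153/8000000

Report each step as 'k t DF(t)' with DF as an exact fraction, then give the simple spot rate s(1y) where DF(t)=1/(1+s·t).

step 1 [0.5y] swap r/2=3/997: DF=(1 − 3/997·(0))/(1+3/997) = 997/1000 ≈ 0.997000
step 2 [1y] bond c/2=11/800: DF=(7857153/8000000 − 11/800·(0.997000))/(1+11/800) = 9553/10000 ≈ 0.955300

1 1/2 997/1000
2 1 9553/10000
s(1y) = (1/(9553/10000) − 1)/(1) = 447/9553 ≈ 4.6792%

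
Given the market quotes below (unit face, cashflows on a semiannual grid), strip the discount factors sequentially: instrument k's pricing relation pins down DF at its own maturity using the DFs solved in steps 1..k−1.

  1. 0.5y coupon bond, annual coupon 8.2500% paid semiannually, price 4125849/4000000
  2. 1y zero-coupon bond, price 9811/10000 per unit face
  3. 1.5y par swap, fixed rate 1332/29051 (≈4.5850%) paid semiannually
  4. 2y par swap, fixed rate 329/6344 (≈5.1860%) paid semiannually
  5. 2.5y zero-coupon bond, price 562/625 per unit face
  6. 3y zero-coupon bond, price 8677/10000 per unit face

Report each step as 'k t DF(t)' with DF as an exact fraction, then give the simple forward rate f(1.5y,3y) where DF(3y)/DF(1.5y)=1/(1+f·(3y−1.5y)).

1 1/2 4953/5000
2 1 9811/10000
3 3/2 4667/5000
4 2 9013/10000
5 5/2 562/625
6 3 8677/10000
f(1.5y,3y) = ((4667/5000)/(8677/10000) − 1)/(3/2) = 438/8677 ≈ 5.0478%

step 1 [0.5y] bond c/2=33/800: DF=(4125849/4000000 − 33/800·(0))/(1+33/800) = 4953/5000 ≈ 0.990600
step 2 [1y] zero: DF = P = 9811/10000 ≈ 0.981100
step 3 [1.5y] swap r/2=666/29051: DF=(1 − 666/29051·(0.990600+0.981100))/(1+666/29051) = 4667/5000 ≈ 0.933400
step 4 [2y] swap r/2=329/12688: DF=(1 − 329/12688·(0.990600+0.981100+0.933400))/(1+329/12688) = 9013/10000 ≈ 0.901300
step 5 [2.5y] zero: DF = P = 562/625 ≈ 0.899200
step 6 [3y] zero: DF = P = 8677/10000 ≈ 0.867700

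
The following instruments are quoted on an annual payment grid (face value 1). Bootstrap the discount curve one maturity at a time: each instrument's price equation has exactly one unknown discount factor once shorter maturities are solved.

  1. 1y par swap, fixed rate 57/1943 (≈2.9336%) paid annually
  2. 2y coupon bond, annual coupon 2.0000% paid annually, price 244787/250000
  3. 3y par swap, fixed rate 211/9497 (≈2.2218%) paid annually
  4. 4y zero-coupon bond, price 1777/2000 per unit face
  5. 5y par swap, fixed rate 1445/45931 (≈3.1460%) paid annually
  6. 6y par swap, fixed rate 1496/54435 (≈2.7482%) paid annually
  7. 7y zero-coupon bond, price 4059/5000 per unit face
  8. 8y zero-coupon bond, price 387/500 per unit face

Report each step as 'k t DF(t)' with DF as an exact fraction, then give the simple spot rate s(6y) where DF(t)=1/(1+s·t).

1 1 1943/2000
2 2 9409/10000
3 3 9367/10000
4 4 1777/2000
5 5 1711/2000
6 6 1063/1250
7 7 4059/5000
8 8 387/500
s(6y) = (1/(1063/1250) − 1)/(6) = 187/6378 ≈ 2.9320%

step 1 [1y] swap r/1=57/1943: DF=(1 − 57/1943·(0))/(1+57/1943) = 1943/2000 ≈ 0.971500
step 2 [2y] bond c/1=1/50: DF=(244787/250000 − 1/50·(0.971500))/(1+1/50) = 9409/10000 ≈ 0.940900
step 3 [3y] swap r/1=211/9497: DF=(1 − 211/9497·(0.971500+0.940900))/(1+211/9497) = 9367/10000 ≈ 0.936700
step 4 [4y] zero: DF = P = 1777/2000 ≈ 0.888500
step 5 [5y] swap r/1=1445/45931: DF=(1 − 1445/45931·(0.971500+0.940900+0.936700+0.888500))/(1+1445/45931) = 1711/2000 ≈ 0.855500
step 6 [6y] swap r/1=1496/54435: DF=(1 − 1496/54435·(0.971500+0.940900+0.936700+0.888500+0.855500))/(1+1496/54435) = 1063/1250 ≈ 0.850400
step 7 [7y] zero: DF = P = 4059/5000 ≈ 0.811800
step 8 [8y] zero: DF = P = 387/500 ≈ 0.774000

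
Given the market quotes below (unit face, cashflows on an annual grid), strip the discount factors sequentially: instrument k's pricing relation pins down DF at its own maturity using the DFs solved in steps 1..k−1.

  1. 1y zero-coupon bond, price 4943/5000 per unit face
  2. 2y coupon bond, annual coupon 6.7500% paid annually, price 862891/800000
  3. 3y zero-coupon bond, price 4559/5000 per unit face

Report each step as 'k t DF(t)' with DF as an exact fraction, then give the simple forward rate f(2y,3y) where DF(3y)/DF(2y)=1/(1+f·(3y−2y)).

1 1 4943/5000
2 2 9479/10000
3 3 4559/5000
f(2y,3y) = ((9479/10000)/(4559/5000) − 1)/(1) = 361/9118 ≈ 3.9592%

step 1 [1y] zero: DF = P = 4943/5000 ≈ 0.988600
step 2 [2y] bond c/1=27/400: DF=(862891/800000 − 27/400·(0.988600))/(1+27/400) = 9479/10000 ≈ 0.947900
step 3 [3y] zero: DF = P = 4559/5000 ≈ 0.911800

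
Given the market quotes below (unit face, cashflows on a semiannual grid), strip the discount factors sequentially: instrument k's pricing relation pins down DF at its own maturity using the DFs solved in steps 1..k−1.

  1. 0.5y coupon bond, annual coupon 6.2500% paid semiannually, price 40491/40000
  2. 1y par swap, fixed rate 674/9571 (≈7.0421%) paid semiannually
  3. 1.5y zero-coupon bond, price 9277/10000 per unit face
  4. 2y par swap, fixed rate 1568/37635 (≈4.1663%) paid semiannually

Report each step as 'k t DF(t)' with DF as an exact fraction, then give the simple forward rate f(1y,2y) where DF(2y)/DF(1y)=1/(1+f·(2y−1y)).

step 1 [0.5y] bond c/2=1/32: DF=(40491/40000 − 1/32·(0))/(1+1/32) = 1227/1250 ≈ 0.981600
step 2 [1y] swap r/2=337/9571: DF=(1 − 337/9571·(0.981600))/(1+337/9571) = 4663/5000 ≈ 0.932600
step 3 [1.5y] zero: DF = P = 9277/10000 ≈ 0.927700
step 4 [2y] swap r/2=784/37635: DF=(1 − 784/37635·(0.981600+0.932600+0.927700))/(1+784/37635) = 576/625 ≈ 0.921600

1 1/2 1227/1250
2 1 4663/5000
3 3/2 9277/10000
4 2 576/625
f(1y,2y) = ((4663/5000)/(576/625) − 1)/(1) = 55/4608 ≈ 1.1936%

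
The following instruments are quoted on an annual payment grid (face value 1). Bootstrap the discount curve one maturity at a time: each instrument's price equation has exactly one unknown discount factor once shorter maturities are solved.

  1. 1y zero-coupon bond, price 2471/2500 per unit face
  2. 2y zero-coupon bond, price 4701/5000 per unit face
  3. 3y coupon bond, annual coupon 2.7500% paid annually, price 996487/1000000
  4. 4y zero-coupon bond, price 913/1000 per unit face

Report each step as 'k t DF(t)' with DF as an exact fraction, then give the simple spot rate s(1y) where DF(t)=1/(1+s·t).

1 1 2471/2500
2 2 4701/5000
3 3 4591/5000
4 4 913/1000
s(1y) = (1/(2471/2500) − 1)/(1) = 29/2471 ≈ 1.1736%

step 1 [1y] zero: DF = P = 2471/2500 ≈ 0.988400
step 2 [2y] zero: DF = P = 4701/5000 ≈ 0.940200
step 3 [3y] bond c/1=11/400: DF=(996487/1000000 − 11/400·(0.988400+0.940200))/(1+11/400) = 4591/5000 ≈ 0.918200
step 4 [4y] zero: DF = P = 913/1000 ≈ 0.913000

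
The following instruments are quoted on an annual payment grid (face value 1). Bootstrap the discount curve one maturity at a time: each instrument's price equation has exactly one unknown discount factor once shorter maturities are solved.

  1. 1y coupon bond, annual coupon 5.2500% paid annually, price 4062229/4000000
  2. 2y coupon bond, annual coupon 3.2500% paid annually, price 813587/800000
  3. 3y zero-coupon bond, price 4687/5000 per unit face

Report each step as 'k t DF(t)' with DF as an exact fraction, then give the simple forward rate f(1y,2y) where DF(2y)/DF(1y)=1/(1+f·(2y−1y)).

step 1 [1y] bond c/1=21/400: DF=(4062229/4000000 − 21/400·(0))/(1+21/400) = 9649/10000 ≈ 0.964900
step 2 [2y] bond c/1=13/400: DF=(813587/800000 − 13/400·(0.964900))/(1+13/400) = 4773/5000 ≈ 0.954600
step 3 [3y] zero: DF = P = 4687/5000 ≈ 0.937400

1 1 9649/10000
2 2 4773/5000
3 3 4687/5000
f(1y,2y) = ((9649/10000)/(4773/5000) − 1)/(1) = 103/9546 ≈ 1.0790%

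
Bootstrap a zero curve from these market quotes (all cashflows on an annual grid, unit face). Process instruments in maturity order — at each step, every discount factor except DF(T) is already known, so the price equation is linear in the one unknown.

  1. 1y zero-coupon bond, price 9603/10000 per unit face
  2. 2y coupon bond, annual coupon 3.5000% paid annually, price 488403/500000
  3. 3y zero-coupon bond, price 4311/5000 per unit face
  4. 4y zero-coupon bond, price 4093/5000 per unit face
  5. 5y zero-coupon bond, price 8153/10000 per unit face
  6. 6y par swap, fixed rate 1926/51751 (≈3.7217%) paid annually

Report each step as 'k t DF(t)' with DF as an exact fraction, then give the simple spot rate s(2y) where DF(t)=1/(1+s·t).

step 1 [1y] zero: DF = P = 9603/10000 ≈ 0.960300
step 2 [2y] bond c/1=7/200: DF=(488403/500000 − 7/200·(0.960300))/(1+7/200) = 9113/10000 ≈ 0.911300
step 3 [3y] zero: DF = P = 4311/5000 ≈ 0.862200
step 4 [4y] zero: DF = P = 4093/5000 ≈ 0.818600
step 5 [5y] zero: DF = P = 8153/10000 ≈ 0.815300
step 6 [6y] swap r/1=1926/51751: DF=(1 − 1926/51751·(0.960300+0.911300+0.862200+0.818600+0.815300))/(1+1926/51751) = 4037/5000 ≈ 0.807400

1 1 9603/10000
2 2 9113/10000
3 3 4311/5000
4 4 4093/5000
5 5 8153/10000
6 6 4037/5000
s(2y) = (1/(9113/10000) − 1)/(2) = 887/18226 ≈ 4.8667%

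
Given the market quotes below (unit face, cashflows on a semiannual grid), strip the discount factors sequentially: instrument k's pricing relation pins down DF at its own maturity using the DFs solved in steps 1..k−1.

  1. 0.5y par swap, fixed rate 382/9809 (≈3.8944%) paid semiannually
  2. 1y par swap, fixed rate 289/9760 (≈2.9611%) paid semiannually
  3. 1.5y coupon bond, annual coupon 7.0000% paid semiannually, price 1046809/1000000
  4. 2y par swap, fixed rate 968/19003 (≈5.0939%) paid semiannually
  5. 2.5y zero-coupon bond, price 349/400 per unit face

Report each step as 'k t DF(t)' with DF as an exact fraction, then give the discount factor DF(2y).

step 1 [0.5y] swap r/2=191/9809: DF=(1 − 191/9809·(0))/(1+191/9809) = 9809/10000 ≈ 0.980900
step 2 [1y] swap r/2=289/19520: DF=(1 − 289/19520·(0.980900))/(1+289/19520) = 9711/10000 ≈ 0.971100
step 3 [1.5y] bond c/2=7/200: DF=(1046809/1000000 − 7/200·(0.980900+0.971100))/(1+7/200) = 4727/5000 ≈ 0.945400
step 4 [2y] swap r/2=484/19003: DF=(1 − 484/19003·(0.980900+0.971100+0.945400))/(1+484/19003) = 1129/1250 ≈ 0.903200
step 5 [2.5y] zero: DF = P = 349/400 ≈ 0.872500

1 1/2 9809/10000
2 1 9711/10000
3 3/2 4727/5000
4 2 1129/1250
5 5/2 349/400
DF(2y) = 1129/1250 ≈ 0.903200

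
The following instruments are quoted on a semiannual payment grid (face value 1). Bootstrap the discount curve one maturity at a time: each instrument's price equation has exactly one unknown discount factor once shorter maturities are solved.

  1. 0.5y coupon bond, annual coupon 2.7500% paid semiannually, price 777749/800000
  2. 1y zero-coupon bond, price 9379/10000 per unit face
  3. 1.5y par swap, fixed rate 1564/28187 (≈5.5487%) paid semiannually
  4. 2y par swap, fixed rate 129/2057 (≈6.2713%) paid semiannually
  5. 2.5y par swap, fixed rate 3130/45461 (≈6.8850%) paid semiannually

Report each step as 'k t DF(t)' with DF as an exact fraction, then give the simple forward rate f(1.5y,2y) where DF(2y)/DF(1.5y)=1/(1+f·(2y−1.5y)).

step 1 [0.5y] bond c/2=11/800: DF=(777749/800000 − 11/800·(0))/(1+11/800) = 959/1000 ≈ 0.959000
step 2 [1y] zero: DF = P = 9379/10000 ≈ 0.937900
step 3 [1.5y] swap r/2=782/28187: DF=(1 − 782/28187·(0.959000+0.937900))/(1+782/28187) = 4609/5000 ≈ 0.921800
step 4 [2y] swap r/2=129/4114: DF=(1 − 129/4114·(0.959000+0.937900+0.921800))/(1+129/4114) = 8839/10000 ≈ 0.883900
step 5 [2.5y] swap r/2=1565/45461: DF=(1 − 1565/45461·(0.959000+0.937900+0.921800+0.883900))/(1+1565/45461) = 1687/2000 ≈ 0.843500

1 1/2 959/1000
2 1 9379/10000
3 3/2 4609/5000
4 2 8839/10000
5 5/2 1687/2000
f(1.5y,2y) = ((4609/5000)/(8839/10000) − 1)/(1/2) = 758/8839 ≈ 8.5756%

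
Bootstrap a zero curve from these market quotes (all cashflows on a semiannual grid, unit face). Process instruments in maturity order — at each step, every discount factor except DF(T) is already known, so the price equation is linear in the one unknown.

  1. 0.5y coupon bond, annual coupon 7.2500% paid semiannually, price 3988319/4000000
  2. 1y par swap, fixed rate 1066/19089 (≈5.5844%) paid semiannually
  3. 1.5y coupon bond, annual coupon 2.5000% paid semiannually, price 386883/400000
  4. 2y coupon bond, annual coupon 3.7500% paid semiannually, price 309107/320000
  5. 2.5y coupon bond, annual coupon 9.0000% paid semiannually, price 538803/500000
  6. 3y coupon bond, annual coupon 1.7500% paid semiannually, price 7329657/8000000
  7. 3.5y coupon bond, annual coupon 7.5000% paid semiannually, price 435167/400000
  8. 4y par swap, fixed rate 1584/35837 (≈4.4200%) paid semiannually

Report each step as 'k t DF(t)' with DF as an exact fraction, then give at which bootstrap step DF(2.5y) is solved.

step 1 [0.5y] bond c/2=29/800: DF=(3988319/4000000 − 29/800·(0))/(1+29/800) = 4811/5000 ≈ 0.962200
step 2 [1y] swap r/2=533/19089: DF=(1 − 533/19089·(0.962200))/(1+533/19089) = 9467/10000 ≈ 0.946700
step 3 [1.5y] bond c/2=1/80: DF=(386883/400000 − 1/80·(0.962200+0.946700))/(1+1/80) = 9317/10000 ≈ 0.931700
step 4 [2y] bond c/2=3/160: DF=(309107/320000 − 3/160·(0.962200+0.946700+0.931700))/(1+3/160) = 8959/10000 ≈ 0.895900
step 5 [2.5y] bond c/2=9/200: DF=(538803/500000 − 9/200·(0.962200+0.946700+0.931700+0.895900))/(1+9/200) = 8703/10000 ≈ 0.870300
step 6 [3y] bond c/2=7/800: DF=(7329657/8000000 − 7/800·(0.962200+0.946700+0.931700+0.895900+0.870300))/(1+7/800) = 8683/10000 ≈ 0.868300
step 7 [3.5y] bond c/2=3/80: DF=(435167/400000 − 3/80·(0.962200+0.946700+0.931700+0.895900+0.870300+0.868300))/(1+3/80) = 8507/10000 ≈ 0.850700
step 8 [4y] swap r/2=792/35837: DF=(1 − 792/35837·(0.962200+0.946700+0.931700+0.895900+0.870300+0.868300+0.850700))/(1+792/35837) = 526/625 ≈ 0.841600

1 1/2 4811/5000
2 1 9467/10000
3 3/2 9317/10000
4 2 8959/10000
5 5/2 8703/10000
6 3 8683/10000
7 7/2 8507/10000
8 4 526/625
DF(2.5y) is solved at step 5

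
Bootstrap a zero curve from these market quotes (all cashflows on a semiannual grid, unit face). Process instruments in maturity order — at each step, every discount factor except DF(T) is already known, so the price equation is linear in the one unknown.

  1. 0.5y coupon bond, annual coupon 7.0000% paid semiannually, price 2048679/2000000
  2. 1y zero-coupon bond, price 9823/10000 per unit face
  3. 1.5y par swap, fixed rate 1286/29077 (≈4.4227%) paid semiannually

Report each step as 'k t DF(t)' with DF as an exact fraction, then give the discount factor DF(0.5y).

1 1/2 9897/10000
2 1 9823/10000
3 3/2 9357/10000
DF(0.5y) = 9897/10000 ≈ 0.989700

step 1 [0.5y] bond c/2=7/200: DF=(2048679/2000000 − 7/200·(0))/(1+7/200) = 9897/10000 ≈ 0.989700
step 2 [1y] zero: DF = P = 9823/10000 ≈ 0.982300
step 3 [1.5y] swap r/2=643/29077: DF=(1 − 643/29077·(0.989700+0.982300))/(1+643/29077) = 9357/10000 ≈ 0.935700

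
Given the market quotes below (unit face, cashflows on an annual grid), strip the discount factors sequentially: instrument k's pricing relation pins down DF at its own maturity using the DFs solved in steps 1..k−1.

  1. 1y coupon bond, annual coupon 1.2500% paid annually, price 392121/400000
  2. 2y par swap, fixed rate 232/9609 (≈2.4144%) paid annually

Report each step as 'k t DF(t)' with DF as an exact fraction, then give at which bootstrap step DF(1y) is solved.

step 1 [1y] bond c/1=1/80: DF=(392121/400000 − 1/80·(0))/(1+1/80) = 4841/5000 ≈ 0.968200
step 2 [2y] swap r/1=232/9609: DF=(1 − 232/9609·(0.968200))/(1+232/9609) = 596/625 ≈ 0.953600

1 1 4841/5000
2 2 596/625
DF(1y) is solved at step 1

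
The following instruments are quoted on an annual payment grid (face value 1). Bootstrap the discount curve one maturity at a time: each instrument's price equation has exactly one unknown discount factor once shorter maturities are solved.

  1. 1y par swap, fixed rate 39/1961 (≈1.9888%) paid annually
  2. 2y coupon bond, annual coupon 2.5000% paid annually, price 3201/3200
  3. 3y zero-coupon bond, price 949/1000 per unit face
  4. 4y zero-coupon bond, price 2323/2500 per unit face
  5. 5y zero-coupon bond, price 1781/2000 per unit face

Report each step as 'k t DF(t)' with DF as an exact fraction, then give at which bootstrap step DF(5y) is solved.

1 1 1961/2000
2 2 119/125
3 3 949/1000
4 4 2323/2500
5 5 1781/2000
DF(5y) is solved at step 5

step 1 [1y] swap r/1=39/1961: DF=(1 − 39/1961·(0))/(1+39/1961) = 1961/2000 ≈ 0.980500
step 2 [2y] bond c/1=1/40: DF=(3201/3200 − 1/40·(0.980500))/(1+1/40) = 119/125 ≈ 0.952000
step 3 [3y] zero: DF = P = 949/1000 ≈ 0.949000
step 4 [4y] zero: DF = P = 2323/2500 ≈ 0.929200
step 5 [5y] zero: DF = P = 1781/2000 ≈ 0.890500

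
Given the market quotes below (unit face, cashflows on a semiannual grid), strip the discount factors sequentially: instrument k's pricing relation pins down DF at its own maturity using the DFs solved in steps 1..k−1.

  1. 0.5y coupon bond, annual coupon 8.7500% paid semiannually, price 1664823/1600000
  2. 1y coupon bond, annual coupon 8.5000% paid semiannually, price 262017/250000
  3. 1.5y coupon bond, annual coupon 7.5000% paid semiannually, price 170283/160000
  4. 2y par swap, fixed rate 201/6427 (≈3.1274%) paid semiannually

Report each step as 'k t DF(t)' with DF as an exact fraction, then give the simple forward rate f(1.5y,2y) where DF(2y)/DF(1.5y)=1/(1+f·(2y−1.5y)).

step 1 [0.5y] bond c/2=7/160: DF=(1664823/1600000 − 7/160·(0))/(1+7/160) = 9969/10000 ≈ 0.996900
step 2 [1y] bond c/2=17/400: DF=(262017/250000 − 17/400·(0.996900))/(1+17/400) = 9647/10000 ≈ 0.964700
step 3 [1.5y] bond c/2=3/80: DF=(170283/160000 − 3/80·(0.996900+0.964700))/(1+3/80) = 9549/10000 ≈ 0.954900
step 4 [2y] swap r/2=201/12854: DF=(1 − 201/12854·(0.996900+0.964700+0.954900))/(1+201/12854) = 9397/10000 ≈ 0.939700

1 1/2 9969/10000
2 1 9647/10000
3 3/2 9549/10000
4 2 9397/10000
f(1.5y,2y) = ((9549/10000)/(9397/10000) − 1)/(1/2) = 304/9397 ≈ 3.2351%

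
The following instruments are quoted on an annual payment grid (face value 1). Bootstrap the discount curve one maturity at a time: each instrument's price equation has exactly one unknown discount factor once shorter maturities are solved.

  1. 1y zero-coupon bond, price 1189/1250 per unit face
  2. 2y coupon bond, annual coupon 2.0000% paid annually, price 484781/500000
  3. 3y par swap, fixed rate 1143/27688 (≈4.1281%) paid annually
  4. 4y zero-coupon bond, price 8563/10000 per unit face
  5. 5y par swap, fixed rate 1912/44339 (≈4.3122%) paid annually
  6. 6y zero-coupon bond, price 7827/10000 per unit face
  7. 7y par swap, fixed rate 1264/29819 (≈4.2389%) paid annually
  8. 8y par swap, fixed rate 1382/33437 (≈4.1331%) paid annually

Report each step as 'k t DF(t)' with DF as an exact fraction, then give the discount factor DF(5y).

1 1 1189/1250
2 2 9319/10000
3 3 8857/10000
4 4 8563/10000
5 5 1011/1250
6 6 7827/10000
7 7 467/625
8 8 1809/2500
DF(5y) = 1011/1250 ≈ 0.808800

step 1 [1y] zero: DF = P = 1189/1250 ≈ 0.951200
step 2 [2y] bond c/1=1/50: DF=(484781/500000 − 1/50·(0.951200))/(1+1/50) = 9319/10000 ≈ 0.931900
step 3 [3y] swap r/1=1143/27688: DF=(1 − 1143/27688·(0.951200+0.931900))/(1+1143/27688) = 8857/10000 ≈ 0.885700
step 4 [4y] zero: DF = P = 8563/10000 ≈ 0.856300
step 5 [5y] swap r/1=1912/44339: DF=(1 − 1912/44339·(0.951200+0.931900+0.885700+0.856300))/(1+1912/44339) = 1011/1250 ≈ 0.808800
step 6 [6y] zero: DF = P = 7827/10000 ≈ 0.782700
step 7 [7y] swap r/1=1264/29819: DF=(1 − 1264/29819·(0.951200+0.931900+0.885700+0.856300+0.808800+0.782700))/(1+1264/29819) = 467/625 ≈ 0.747200
step 8 [8y] swap r/1=1382/33437: DF=(1 − 1382/33437·(0.951200+0.931900+0.885700+0.856300+0.808800+0.782700+0.747200))/(1+1382/33437) = 1809/2500 ≈ 0.723600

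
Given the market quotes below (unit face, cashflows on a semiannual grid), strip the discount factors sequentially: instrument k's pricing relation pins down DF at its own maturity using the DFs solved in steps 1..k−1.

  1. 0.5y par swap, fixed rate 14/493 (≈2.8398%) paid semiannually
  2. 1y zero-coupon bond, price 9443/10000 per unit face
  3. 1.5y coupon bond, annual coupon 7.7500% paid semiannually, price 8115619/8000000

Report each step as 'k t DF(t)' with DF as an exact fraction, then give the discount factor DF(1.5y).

1 1/2 493/500
2 1 9443/10000
3 3/2 4523/5000
DF(1.5y) = 4523/5000 ≈ 0.904600

step 1 [0.5y] swap r/2=7/493: DF=(1 − 7/493·(0))/(1+7/493) = 493/500 ≈ 0.986000
step 2 [1y] zero: DF = P = 9443/10000 ≈ 0.944300
step 3 [1.5y] bond c/2=31/800: DF=(8115619/8000000 − 31/800·(0.986000+0.944300))/(1+31/800) = 4523/5000 ≈ 0.904600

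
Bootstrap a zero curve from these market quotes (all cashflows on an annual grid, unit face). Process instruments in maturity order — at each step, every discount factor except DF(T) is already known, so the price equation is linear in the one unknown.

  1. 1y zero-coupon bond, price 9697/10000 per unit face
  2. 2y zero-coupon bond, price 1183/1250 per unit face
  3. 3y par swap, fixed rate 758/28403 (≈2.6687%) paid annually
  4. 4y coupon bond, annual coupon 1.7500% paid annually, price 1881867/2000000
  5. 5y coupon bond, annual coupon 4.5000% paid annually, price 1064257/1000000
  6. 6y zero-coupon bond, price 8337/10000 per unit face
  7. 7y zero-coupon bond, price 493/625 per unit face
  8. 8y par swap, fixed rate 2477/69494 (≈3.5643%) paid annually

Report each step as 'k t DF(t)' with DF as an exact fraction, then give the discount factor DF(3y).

1 1 9697/10000
2 2 1183/1250
3 3 4621/5000
4 4 8759/10000
5 5 1073/1250
6 6 8337/10000
7 7 493/625
8 8 7523/10000
DF(3y) = 4621/5000 ≈ 0.924200

step 1 [1y] zero: DF = P = 9697/10000 ≈ 0.969700
step 2 [2y] zero: DF = P = 1183/1250 ≈ 0.946400
step 3 [3y] swap r/1=758/28403: DF=(1 − 758/28403·(0.969700+0.946400))/(1+758/28403) = 4621/5000 ≈ 0.924200
step 4 [4y] bond c/1=7/400: DF=(1881867/2000000 − 7/400·(0.969700+0.946400+0.924200))/(1+7/400) = 8759/10000 ≈ 0.875900
step 5 [5y] bond c/1=9/200: DF=(1064257/1000000 − 9/200·(0.969700+0.946400+0.924200+0.875900))/(1+9/200) = 1073/1250 ≈ 0.858400
step 6 [6y] zero: DF = P = 8337/10000 ≈ 0.833700
step 7 [7y] zero: DF = P = 493/625 ≈ 0.788800
step 8 [8y] swap r/1=2477/69494: DF=(1 − 2477/69494·(0.969700+0.946400+0.924200+0.875900+0.858400+0.833700+0.788800))/(1+2477/69494) = 7523/10000 ≈ 0.752300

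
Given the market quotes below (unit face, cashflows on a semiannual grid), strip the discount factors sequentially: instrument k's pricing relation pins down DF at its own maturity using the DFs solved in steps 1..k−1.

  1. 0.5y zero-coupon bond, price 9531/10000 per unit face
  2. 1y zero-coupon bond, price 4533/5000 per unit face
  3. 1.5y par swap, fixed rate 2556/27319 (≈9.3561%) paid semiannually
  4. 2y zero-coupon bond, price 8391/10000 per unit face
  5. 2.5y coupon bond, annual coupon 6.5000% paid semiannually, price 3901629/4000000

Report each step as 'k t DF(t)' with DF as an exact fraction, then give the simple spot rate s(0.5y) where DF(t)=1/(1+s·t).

step 1 [0.5y] zero: DF = P = 9531/10000 ≈ 0.953100
step 2 [1y] zero: DF = P = 4533/5000 ≈ 0.906600
step 3 [1.5y] swap r/2=1278/27319: DF=(1 − 1278/27319·(0.953100+0.906600))/(1+1278/27319) = 4361/5000 ≈ 0.872200
step 4 [2y] zero: DF = P = 8391/10000 ≈ 0.839100
step 5 [2.5y] bond c/2=13/400: DF=(3901629/4000000 − 13/400·(0.953100+0.906600+0.872200+0.839100))/(1+13/400) = 8323/10000 ≈ 0.832300

1 1/2 9531/10000
2 1 4533/5000
3 3/2 4361/5000
4 2 8391/10000
5 5/2 8323/10000
s(0.5y) = (1/(9531/10000) − 1)/(1/2) = 938/9531 ≈ 9.8416%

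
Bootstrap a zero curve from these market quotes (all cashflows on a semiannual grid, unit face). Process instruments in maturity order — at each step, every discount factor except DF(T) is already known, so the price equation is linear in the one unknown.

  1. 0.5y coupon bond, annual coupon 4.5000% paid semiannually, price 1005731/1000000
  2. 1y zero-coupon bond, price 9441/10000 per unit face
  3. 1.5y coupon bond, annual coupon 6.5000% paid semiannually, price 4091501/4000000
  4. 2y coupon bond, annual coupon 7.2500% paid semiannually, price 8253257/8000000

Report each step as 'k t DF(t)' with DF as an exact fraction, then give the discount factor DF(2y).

1 1/2 2459/2500
2 1 9441/10000
3 3/2 93/100
4 2 2239/2500
DF(2y) = 2239/2500 ≈ 0.895600

step 1 [0.5y] bond c/2=9/400: DF=(1005731/1000000 − 9/400·(0))/(1+9/400) = 2459/2500 ≈ 0.983600
step 2 [1y] zero: DF = P = 9441/10000 ≈ 0.944100
step 3 [1.5y] bond c/2=13/400: DF=(4091501/4000000 − 13/400·(0.983600+0.944100))/(1+13/400) = 93/100 ≈ 0.930000
step 4 [2y] bond c/2=29/800: DF=(8253257/8000000 − 29/800·(0.983600+0.944100+0.930000))/(1+29/800) = 2239/2500 ≈ 0.895600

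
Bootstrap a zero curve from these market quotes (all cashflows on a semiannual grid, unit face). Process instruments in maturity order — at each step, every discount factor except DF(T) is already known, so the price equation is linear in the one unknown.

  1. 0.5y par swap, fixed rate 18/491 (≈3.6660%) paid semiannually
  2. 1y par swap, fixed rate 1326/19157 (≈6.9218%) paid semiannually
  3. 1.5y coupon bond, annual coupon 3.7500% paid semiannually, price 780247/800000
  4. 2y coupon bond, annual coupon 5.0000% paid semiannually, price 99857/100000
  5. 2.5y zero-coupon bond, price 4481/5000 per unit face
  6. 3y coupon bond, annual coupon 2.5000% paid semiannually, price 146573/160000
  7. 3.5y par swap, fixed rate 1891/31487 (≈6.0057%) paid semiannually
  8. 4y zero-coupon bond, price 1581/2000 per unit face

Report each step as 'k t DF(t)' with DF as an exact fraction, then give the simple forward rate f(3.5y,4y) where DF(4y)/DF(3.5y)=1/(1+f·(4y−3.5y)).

step 1 [0.5y] swap r/2=9/491: DF=(1 − 9/491·(0))/(1+9/491) = 491/500 ≈ 0.982000
step 2 [1y] swap r/2=663/19157: DF=(1 − 663/19157·(0.982000))/(1+663/19157) = 9337/10000 ≈ 0.933700
step 3 [1.5y] bond c/2=3/160: DF=(780247/800000 − 3/160·(0.982000+0.933700))/(1+3/160) = 9221/10000 ≈ 0.922100
step 4 [2y] bond c/2=1/40: DF=(99857/100000 − 1/40·(0.982000+0.933700+0.922100))/(1+1/40) = 181/200 ≈ 0.905000
step 5 [2.5y] zero: DF = P = 4481/5000 ≈ 0.896200
step 6 [3y] bond c/2=1/80: DF=(146573/160000 − 1/80·(0.982000+0.933700+0.922100+0.905000+0.896200))/(1+1/80) = 339/400 ≈ 0.847500
step 7 [3.5y] swap r/2=1891/62974: DF=(1 − 1891/62974·(0.982000+0.933700+0.922100+0.905000+0.896200+0.847500))/(1+1891/62974) = 8109/10000 ≈ 0.810900
step 8 [4y] zero: DF = P = 1581/2000 ≈ 0.790500

1 1/2 491/500
2 1 9337/10000
3 3/2 9221/10000
4 2 181/200
5 5/2 4481/5000
6 3 339/400
7 7/2 8109/10000
8 4 1581/2000
f(3.5y,4y) = ((8109/10000)/(1581/2000) − 1)/(1/2) = 8/155 ≈ 5.1613%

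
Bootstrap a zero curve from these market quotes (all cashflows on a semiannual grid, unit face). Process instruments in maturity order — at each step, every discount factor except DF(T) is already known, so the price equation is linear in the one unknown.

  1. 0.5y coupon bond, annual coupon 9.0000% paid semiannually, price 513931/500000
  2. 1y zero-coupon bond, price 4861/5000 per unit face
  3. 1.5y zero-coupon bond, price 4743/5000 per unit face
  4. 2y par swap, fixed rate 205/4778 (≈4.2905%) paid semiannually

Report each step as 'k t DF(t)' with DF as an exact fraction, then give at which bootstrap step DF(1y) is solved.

step 1 [0.5y] bond c/2=9/200: DF=(513931/500000 − 9/200·(0))/(1+9/200) = 2459/2500 ≈ 0.983600
step 2 [1y] zero: DF = P = 4861/5000 ≈ 0.972200
step 3 [1.5y] zero: DF = P = 4743/5000 ≈ 0.948600
step 4 [2y] swap r/2=205/9556: DF=(1 − 205/9556·(0.983600+0.972200+0.948600))/(1+205/9556) = 459/500 ≈ 0.918000

1 1/2 2459/2500
2 1 4861/5000
3 3/2 4743/5000
4 2 459/500
DF(1y) is solved at step 2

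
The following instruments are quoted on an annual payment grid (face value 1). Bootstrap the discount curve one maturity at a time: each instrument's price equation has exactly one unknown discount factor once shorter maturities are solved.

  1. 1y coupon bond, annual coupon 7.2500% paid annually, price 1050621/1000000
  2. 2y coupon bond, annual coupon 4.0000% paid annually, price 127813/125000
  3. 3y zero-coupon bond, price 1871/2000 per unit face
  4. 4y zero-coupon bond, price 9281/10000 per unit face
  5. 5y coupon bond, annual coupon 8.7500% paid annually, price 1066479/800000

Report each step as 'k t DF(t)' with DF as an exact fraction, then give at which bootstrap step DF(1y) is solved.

step 1 [1y] bond c/1=29/400: DF=(1050621/1000000 − 29/400·(0))/(1+29/400) = 2449/2500 ≈ 0.979600
step 2 [2y] bond c/1=1/25: DF=(127813/125000 − 1/25·(0.979600))/(1+1/25) = 1891/2000 ≈ 0.945500
step 3 [3y] zero: DF = P = 1871/2000 ≈ 0.935500
step 4 [4y] zero: DF = P = 9281/10000 ≈ 0.928100
step 5 [5y] bond c/1=7/80: DF=(1066479/800000 − 7/80·(0.979600+0.945500+0.935500+0.928100))/(1+7/80) = 921/1000 ≈ 0.921000

1 1 2449/2500
2 2 1891/2000
3 3 1871/2000
4 4 9281/10000
5 5 921/1000
DF(1y) is solved at step 1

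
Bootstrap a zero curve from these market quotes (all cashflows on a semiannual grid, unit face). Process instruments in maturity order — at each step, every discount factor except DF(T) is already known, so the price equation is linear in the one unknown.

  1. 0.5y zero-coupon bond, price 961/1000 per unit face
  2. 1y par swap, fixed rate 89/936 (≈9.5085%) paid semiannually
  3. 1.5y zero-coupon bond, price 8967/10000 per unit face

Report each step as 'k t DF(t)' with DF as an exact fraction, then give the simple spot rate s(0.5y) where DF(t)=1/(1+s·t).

step 1 [0.5y] zero: DF = P = 961/1000 ≈ 0.961000
step 2 [1y] swap r/2=89/1872: DF=(1 − 89/1872·(0.961000))/(1+89/1872) = 911/1000 ≈ 0.911000
step 3 [1.5y] zero: DF = P = 8967/10000 ≈ 0.896700

1 1/2 961/1000
2 1 911/1000
3 3/2 8967/10000
s(0.5y) = (1/(961/1000) − 1)/(1/2) = 78/961 ≈ 8.1165%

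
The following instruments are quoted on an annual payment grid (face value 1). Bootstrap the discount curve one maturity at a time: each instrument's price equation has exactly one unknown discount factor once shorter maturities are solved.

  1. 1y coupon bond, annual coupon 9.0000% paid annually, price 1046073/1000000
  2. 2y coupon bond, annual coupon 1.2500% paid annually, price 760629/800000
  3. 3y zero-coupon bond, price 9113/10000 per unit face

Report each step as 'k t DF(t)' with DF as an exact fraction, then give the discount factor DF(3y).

1 1 9597/10000
2 2 1159/1250
3 3 9113/10000
DF(3y) = 9113/10000 ≈ 0.911300

step 1 [1y] bond c/1=9/100: DF=(1046073/1000000 − 9/100·(0))/(1+9/100) = 9597/10000 ≈ 0.959700
step 2 [2y] bond c/1=1/80: DF=(760629/800000 − 1/80·(0.959700))/(1+1/80) = 1159/1250 ≈ 0.927200
step 3 [3y] zero: DF = P = 9113/10000 ≈ 0.911300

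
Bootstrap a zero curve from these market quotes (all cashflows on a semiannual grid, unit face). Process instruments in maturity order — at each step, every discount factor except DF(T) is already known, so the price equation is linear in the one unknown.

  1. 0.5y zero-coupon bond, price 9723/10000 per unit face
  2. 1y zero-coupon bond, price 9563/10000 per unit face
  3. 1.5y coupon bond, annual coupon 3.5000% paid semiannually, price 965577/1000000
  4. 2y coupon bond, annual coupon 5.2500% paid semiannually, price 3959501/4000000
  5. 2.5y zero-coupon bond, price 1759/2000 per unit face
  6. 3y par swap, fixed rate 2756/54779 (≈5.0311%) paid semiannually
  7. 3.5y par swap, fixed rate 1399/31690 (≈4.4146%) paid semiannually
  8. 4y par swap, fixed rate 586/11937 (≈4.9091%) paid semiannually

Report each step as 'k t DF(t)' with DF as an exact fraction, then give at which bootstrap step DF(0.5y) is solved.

1 1/2 9723/10000
2 1 9563/10000
3 3/2 4579/5000
4 2 4459/5000
5 5/2 1759/2000
6 3 4311/5000
7 7/2 8601/10000
8 4 4121/5000
DF(0.5y) is solved at step 1

step 1 [0.5y] zero: DF = P = 9723/10000 ≈ 0.972300
step 2 [1y] zero: DF = P = 9563/10000 ≈ 0.956300
step 3 [1.5y] bond c/2=7/400: DF=(965577/1000000 − 7/400·(0.972300+0.956300))/(1+7/400) = 4579/5000 ≈ 0.915800
step 4 [2y] bond c/2=21/800: DF=(3959501/4000000 − 21/800·(0.972300+0.956300+0.915800))/(1+21/800) = 4459/5000 ≈ 0.891800
step 5 [2.5y] zero: DF = P = 1759/2000 ≈ 0.879500
step 6 [3y] swap r/2=1378/54779: DF=(1 − 1378/54779·(0.972300+0.956300+0.915800+0.891800+0.879500))/(1+1378/54779) = 4311/5000 ≈ 0.862200
step 7 [3.5y] swap r/2=1399/63380: DF=(1 − 1399/63380·(0.972300+0.956300+0.915800+0.891800+0.879500+0.862200))/(1+1399/63380) = 8601/10000 ≈ 0.860100
step 8 [4y] swap r/2=293/11937: DF=(1 − 293/11937·(0.972300+0.956300+0.915800+0.891800+0.879500+0.862200+0.860100))/(1+293/11937) = 4121/5000 ≈ 0.824200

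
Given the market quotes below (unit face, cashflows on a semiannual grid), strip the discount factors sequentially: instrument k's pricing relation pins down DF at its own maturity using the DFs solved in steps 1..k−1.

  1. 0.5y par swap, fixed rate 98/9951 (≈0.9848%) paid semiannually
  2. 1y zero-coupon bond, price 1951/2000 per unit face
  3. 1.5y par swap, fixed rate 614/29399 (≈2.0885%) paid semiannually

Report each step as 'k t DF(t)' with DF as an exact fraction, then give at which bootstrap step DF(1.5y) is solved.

step 1 [0.5y] swap r/2=49/9951: DF=(1 − 49/9951·(0))/(1+49/9951) = 9951/10000 ≈ 0.995100
step 2 [1y] zero: DF = P = 1951/2000 ≈ 0.975500
step 3 [1.5y] swap r/2=307/29399: DF=(1 − 307/29399·(0.995100+0.975500))/(1+307/29399) = 9693/10000 ≈ 0.969300

1 1/2 9951/10000
2 1 1951/2000
3 3/2 9693/10000
DF(1.5y) is solved at step 3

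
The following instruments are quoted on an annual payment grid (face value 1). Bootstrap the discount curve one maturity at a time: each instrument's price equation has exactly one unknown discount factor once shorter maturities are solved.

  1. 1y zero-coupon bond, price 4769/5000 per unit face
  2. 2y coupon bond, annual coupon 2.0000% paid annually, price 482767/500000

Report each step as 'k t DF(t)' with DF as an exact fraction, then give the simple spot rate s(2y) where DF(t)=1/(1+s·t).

step 1 [1y] zero: DF = P = 4769/5000 ≈ 0.953800
step 2 [2y] bond c/1=1/50: DF=(482767/500000 − 1/50·(0.953800))/(1+1/50) = 9279/10000 ≈ 0.927900

1 1 4769/5000
2 2 9279/10000
s(2y) = (1/(9279/10000) − 1)/(2) = 721/18558 ≈ 3.8851%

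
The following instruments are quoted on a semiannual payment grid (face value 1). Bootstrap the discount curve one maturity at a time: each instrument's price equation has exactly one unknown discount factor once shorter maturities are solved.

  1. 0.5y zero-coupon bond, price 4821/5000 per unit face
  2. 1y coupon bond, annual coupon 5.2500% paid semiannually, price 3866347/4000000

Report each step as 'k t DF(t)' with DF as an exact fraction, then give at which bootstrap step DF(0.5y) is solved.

step 1 [0.5y] zero: DF = P = 4821/5000 ≈ 0.964200
step 2 [1y] bond c/2=21/800: DF=(3866347/4000000 − 21/800·(0.964200))/(1+21/800) = 2293/2500 ≈ 0.917200

1 1/2 4821/5000
2 1 2293/2500
DF(0.5y) is solved at step 1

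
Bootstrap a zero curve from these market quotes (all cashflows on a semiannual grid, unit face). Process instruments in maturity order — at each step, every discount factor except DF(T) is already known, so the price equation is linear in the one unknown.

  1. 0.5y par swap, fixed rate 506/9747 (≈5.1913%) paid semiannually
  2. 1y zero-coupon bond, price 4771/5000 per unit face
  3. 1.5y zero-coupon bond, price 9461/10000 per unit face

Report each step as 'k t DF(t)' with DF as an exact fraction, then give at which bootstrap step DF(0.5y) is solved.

step 1 [0.5y] swap r/2=253/9747: DF=(1 − 253/9747·(0))/(1+253/9747) = 9747/10000 ≈ 0.974700
step 2 [1y] zero: DF = P = 4771/5000 ≈ 0.954200
step 3 [1.5y] zero: DF = P = 9461/10000 ≈ 0.946100

1 1/2 9747/10000
2 1 4771/5000
3 3/2 9461/10000
DF(0.5y) is solved at step 1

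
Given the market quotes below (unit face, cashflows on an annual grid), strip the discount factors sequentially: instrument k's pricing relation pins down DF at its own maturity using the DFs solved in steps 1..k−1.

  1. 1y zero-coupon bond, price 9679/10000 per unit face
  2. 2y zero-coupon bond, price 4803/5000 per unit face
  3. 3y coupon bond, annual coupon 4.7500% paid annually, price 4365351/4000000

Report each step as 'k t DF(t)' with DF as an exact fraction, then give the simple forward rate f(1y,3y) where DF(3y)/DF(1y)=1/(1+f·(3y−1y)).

step 1 [1y] zero: DF = P = 9679/10000 ≈ 0.967900
step 2 [2y] zero: DF = P = 4803/5000 ≈ 0.960600
step 3 [3y] bond c/1=19/400: DF=(4365351/4000000 − 19/400·(0.967900+0.960600))/(1+19/400) = 1193/1250 ≈ 0.954400

1 1 9679/10000
2 2 4803/5000
3 3 1193/1250
f(1y,3y) = ((9679/10000)/(1193/1250) − 1)/(2) = 135/19088 ≈ 0.7073%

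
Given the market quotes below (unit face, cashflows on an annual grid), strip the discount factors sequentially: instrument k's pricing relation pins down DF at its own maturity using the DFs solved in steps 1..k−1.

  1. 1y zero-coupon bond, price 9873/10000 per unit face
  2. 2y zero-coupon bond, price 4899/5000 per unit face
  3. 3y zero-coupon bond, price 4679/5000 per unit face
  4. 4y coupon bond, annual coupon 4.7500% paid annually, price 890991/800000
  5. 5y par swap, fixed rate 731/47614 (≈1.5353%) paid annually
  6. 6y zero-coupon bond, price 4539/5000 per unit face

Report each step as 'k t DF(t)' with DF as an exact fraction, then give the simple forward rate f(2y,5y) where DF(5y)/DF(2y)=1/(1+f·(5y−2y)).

1 1 9873/10000
2 2 4899/5000
3 3 4679/5000
4 4 2329/2500
5 5 9269/10000
6 6 4539/5000
f(2y,5y) = ((4899/5000)/(9269/10000) − 1)/(3) = 23/1209 ≈ 1.9024%

step 1 [1y] zero: DF = P = 9873/10000 ≈ 0.987300
step 2 [2y] zero: DF = P = 4899/5000 ≈ 0.979800
step 3 [3y] zero: DF = P = 4679/5000 ≈ 0.935800
step 4 [4y] bond c/1=19/400: DF=(890991/800000 − 19/400·(0.987300+0.979800+0.935800))/(1+19/400) = 2329/2500 ≈ 0.931600
step 5 [5y] swap r/1=731/47614: DF=(1 − 731/47614·(0.987300+0.979800+0.935800+0.931600))/(1+731/47614) = 9269/10000 ≈ 0.926900
step 6 [6y] zero: DF = P = 4539/5000 ≈ 0.907800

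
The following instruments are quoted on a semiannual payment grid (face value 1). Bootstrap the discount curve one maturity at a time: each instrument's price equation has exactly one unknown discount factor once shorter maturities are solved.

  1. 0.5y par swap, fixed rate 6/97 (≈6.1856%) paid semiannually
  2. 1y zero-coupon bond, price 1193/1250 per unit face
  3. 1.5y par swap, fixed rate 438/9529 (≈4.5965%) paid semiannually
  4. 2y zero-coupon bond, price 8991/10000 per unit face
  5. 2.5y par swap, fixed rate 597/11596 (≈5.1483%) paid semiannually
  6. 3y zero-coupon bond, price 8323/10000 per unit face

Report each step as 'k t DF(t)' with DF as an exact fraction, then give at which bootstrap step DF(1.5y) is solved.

1 1/2 97/100
2 1 1193/1250
3 3/2 9343/10000
4 2 8991/10000
5 5/2 4403/5000
6 3 8323/10000
DF(1.5y) is solved at step 3

step 1 [0.5y] swap r/2=3/97: DF=(1 − 3/97·(0))/(1+3/97) = 97/100 ≈ 0.970000
step 2 [1y] zero: DF = P = 1193/1250 ≈ 0.954400
step 3 [1.5y] swap r/2=219/9529: DF=(1 − 219/9529·(0.970000+0.954400))/(1+219/9529) = 9343/10000 ≈ 0.934300
step 4 [2y] zero: DF = P = 8991/10000 ≈ 0.899100
step 5 [2.5y] swap r/2=597/23192: DF=(1 − 597/23192·(0.970000+0.954400+0.934300+0.899100))/(1+597/23192) = 4403/5000 ≈ 0.880600
step 6 [3y] zero: DF = P = 8323/10000 ≈ 0.832300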